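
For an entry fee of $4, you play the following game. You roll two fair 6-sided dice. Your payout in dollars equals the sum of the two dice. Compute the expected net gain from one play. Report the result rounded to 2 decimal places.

$3.00

Distribution of the sum of the two dice: 2 w.p. 1/36, 3 w.p. 1/18, 4 w.p. 1/12, 5 w.p. 1/9, 6 w.p. 5/36, 7 w.p. 1/6, …
E[payout] = (1/36)·2 + (1/18)·3 + (1/12)·4 + (1/9)·5 + (5/36)·6 + (1/6)·7 + (5/36)·8 + (1/9)·9 + (1/12)·10 + (1/18)·11 + (1/36)·12 = 7
Expected profit = 7 − 4 = 3 ≈ $3.00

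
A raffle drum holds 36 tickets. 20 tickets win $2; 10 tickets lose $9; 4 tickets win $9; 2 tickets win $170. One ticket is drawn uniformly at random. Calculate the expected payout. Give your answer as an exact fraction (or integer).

E[payout] = (20/36)·2 + (10/36)·(-9) + (4/36)·9 + (2/36)·170 = 163/18

163/18 dollars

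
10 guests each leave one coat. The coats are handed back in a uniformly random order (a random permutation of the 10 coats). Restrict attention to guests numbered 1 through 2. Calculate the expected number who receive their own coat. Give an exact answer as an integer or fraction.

1/5

Let Xᵢ = 1 if person i gets their own coat. For each i, P(Xᵢ=1) = 1/10.
By linearity of expectation, E[X₁+…+X_2] = 2·(1/10) = 1/5.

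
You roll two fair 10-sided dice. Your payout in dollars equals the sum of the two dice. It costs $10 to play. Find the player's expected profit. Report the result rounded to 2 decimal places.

$1.00

Distribution of the sum of the two dice: 2 w.p. 1/100, 3 w.p. 1/50, 4 w.p. 3/100, 5 w.p. 1/25, 6 w.p. 1/20, 7 w.p. 3/50, …
E[payout] = (1/100)·2 + (1/50)·3 + (3/100)·4 + (1/25)·5 + (1/20)·6 + (3/50)·7 + (7/100)·8 + (2/25)·9 + (9/100)·10 + (1/10)·11 + (9/100)·12 + (2/25)·13 + (7/100)·14 + (3/50)·15 + (1/20)·16 + (1/25)·17 + (3/100)·18 + (1/50)·19 + (1/100)·20 = 11
Expected profit = 11 − 10 = 1 ≈ $1.00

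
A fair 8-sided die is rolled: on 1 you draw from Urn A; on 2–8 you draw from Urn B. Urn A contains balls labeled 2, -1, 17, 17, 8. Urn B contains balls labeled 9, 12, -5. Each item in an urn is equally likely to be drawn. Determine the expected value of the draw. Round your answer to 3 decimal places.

E[X | Urn A] = (2 − 1 + 17 + 17 + 8)/5 = 43/5
E[X | Urn B] = (9 + 12 − 5)/3 = 16/3
E[X] = (1/8)·43/5 + (7/8)·16/3 = 689/120 ≈ 5.742

5.742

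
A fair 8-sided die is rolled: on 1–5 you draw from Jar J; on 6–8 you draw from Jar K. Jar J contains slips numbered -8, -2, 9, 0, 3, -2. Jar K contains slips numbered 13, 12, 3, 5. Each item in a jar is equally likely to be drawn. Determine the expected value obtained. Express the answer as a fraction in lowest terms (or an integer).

99/32

E[X | Jar J] = (-8 − 2 + 9 + 0 + 3 − 2)/6 = 0
E[X | Jar K] = (13 + 12 + 3 + 5)/4 = 33/4
E[X] = (5/8)·0 + (3/8)·33/4 = 99/32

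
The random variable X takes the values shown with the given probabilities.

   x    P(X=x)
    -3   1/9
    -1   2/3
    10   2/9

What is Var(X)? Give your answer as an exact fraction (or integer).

1814/81

E[X] = (1/9)·(-3) + (2/3)·(-1) + (2/9)·10 = 11/9
E[X²] = (1/9)·9 + (2/3)·1 + (2/9)·100 = 215/9
Var(X) = 215/9 − (11/9)² = 1814/81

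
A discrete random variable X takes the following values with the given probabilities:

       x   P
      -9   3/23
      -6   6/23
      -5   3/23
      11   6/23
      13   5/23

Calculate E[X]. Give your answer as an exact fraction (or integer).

53/23

E[X] = (3/23)·(-9) + (6/23)·(-6) + (3/23)·(-5) + (6/23)·11 + (5/23)·13
     = 53/23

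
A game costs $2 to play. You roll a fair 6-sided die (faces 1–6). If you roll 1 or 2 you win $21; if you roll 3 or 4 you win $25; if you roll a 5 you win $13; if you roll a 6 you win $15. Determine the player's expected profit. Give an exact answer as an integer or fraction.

E[payout] = (1/6)·13 + (1/6)·15 + (1/3)·21 + (1/3)·25 = 20
Expected profit = 20 − 2 = 18

$18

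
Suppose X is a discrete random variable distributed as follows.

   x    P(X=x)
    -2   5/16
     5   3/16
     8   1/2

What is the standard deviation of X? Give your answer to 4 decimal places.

E[X] = 69/16, E[X²] = 607/16
Var(X) = E[X²] − (E[X])² = 607/16 − 4761/256 = 4951/256
SD(X) = √(4951/256) ≈ 4.3977

4.3977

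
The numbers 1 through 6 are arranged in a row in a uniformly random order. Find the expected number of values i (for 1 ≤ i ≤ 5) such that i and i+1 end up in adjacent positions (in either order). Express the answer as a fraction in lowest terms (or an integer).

5/3

For each i ∈ {1,…,5}, let Xᵢ = 1 if i and i+1 are adjacent. P(Xᵢ=1) = 2·(6−1)!/6! = 2/6.
By linearity, E[ΣXᵢ] = (5)·(2/6) = 5/3.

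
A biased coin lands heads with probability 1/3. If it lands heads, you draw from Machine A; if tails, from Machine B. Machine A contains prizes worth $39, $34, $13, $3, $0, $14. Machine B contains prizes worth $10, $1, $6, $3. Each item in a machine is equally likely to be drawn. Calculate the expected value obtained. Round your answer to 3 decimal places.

E[X | Machine A] = (39 + 34 + 13 + 3 + 0 + 14)/6 = 103/6
E[X | Machine B] = (10 + 1 + 6 + 3)/4 = 5
E[X] = (1/3)·103/6 + (2/3)·5 = 163/18 ≈ 9.056

$9.056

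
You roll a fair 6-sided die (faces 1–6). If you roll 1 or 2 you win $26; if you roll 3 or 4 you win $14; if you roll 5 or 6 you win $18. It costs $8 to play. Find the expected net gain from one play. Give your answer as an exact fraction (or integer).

E[payout] = (1/3)·14 + (1/3)·18 + (1/3)·26 = 58/3
Expected profit = 58/3 − 8 = 34/3

34/3 dollars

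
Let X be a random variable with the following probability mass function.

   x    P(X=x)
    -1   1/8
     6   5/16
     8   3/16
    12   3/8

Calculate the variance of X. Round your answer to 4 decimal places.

E[X] = (1/8)·(-1) + (5/16)·6 + (3/16)·8 + (3/8)·12 = 31/4
E[X²] = (1/8)·1 + (5/16)·36 + (3/16)·64 + (3/8)·144 = 619/8
Var(X) = 619/8 − (31/4)² = 277/16 ≈ 17.3125

17.3125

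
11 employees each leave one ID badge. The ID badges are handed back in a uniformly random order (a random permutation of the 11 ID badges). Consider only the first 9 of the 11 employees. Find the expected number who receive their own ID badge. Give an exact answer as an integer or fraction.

9/11

Let Xᵢ = 1 if person i gets their own ID badge. For each i, P(Xᵢ=1) = 1/11.
By linearity of expectation, E[X₁+…+X_9] = 9·(1/11) = 9/11.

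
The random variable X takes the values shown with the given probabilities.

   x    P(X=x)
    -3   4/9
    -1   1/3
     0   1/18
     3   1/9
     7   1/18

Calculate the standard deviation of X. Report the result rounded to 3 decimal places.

2.676

E[X] = -17/18, E[X²] = 145/18
Var(X) = E[X²] − (E[X])² = 145/18 − 289/324 = 2321/324
SD(X) = √(2321/324) ≈ 2.676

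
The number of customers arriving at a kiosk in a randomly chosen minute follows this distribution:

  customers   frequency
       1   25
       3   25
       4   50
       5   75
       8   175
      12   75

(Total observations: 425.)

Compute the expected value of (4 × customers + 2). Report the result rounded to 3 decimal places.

Total = 425, so P(customers=1) = 25/425, etc.
E[4x+2] = (1/17)·6 + (1/17)·14 + (2/17)·18 + (3/17)·22 + (7/17)·34 + (3/17)·50
     = 30 ≈ 30.000

30.000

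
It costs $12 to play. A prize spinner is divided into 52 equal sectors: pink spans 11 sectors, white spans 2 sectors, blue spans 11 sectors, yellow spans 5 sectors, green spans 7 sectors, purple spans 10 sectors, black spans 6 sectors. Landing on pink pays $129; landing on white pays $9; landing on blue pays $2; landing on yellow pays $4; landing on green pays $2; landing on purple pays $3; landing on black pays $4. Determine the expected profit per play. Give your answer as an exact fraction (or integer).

71/4 dollars

E[payout] = (11/52)·129 + (2/52)·9 + (11/52)·2 + (5/52)·4 + (7/52)·2 + (10/52)·3 + (6/52)·4 = 119/4
Expected profit = 119/4 − 12 = 71/4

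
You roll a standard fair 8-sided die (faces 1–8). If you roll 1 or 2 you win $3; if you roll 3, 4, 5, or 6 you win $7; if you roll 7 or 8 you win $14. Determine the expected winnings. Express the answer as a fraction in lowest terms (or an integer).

E[payout] = (1/4)·3 + (1/2)·7 + (1/4)·14 = 31/4

31/4 dollars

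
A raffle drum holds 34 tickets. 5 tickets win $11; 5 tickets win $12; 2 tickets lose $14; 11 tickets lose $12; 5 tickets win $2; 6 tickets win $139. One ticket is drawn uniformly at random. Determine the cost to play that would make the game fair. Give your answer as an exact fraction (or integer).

E[payout] = (5/34)·11 + (5/34)·12 + (2/34)·(-14) + (11/34)·(-12) + (5/34)·2 + (6/34)·139 = 47/2
Fair fee = E[payout] = 47/2

47/2 dollars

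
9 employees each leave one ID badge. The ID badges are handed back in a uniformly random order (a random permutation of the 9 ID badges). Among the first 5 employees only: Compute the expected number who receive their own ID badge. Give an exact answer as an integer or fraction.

5/9

Let Xᵢ = 1 if person i gets their own ID badge. For each i, P(Xᵢ=1) = 1/9.
By linearity of expectation, E[X₁+…+X_5] = 5·(1/9) = 5/9.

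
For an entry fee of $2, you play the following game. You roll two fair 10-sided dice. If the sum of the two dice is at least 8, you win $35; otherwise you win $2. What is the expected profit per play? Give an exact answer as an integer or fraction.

E[payout] = (21/100)·2 + (79/100)·35 = 2807/100
Expected profit = 2807/100 − 2 = 2607/100

2607/100 dollars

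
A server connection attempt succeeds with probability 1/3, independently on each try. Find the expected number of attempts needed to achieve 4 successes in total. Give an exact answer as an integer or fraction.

By linearity (sum of 4 independent geometric waits), E[trials] = 4/p = 4/(1/3) = 12.

12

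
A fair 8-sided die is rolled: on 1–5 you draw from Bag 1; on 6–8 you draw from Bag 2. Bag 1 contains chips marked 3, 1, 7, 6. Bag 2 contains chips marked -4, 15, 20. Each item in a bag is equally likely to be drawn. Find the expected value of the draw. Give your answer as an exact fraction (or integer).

E[X | Bag 1] = (3 + 1 + 7 + 6)/4 = 17/4
E[X | Bag 2] = (-4 + 15 + 20)/3 = 31/3
E[X] = (5/8)·17/4 + (3/8)·31/3 = 209/32

209/32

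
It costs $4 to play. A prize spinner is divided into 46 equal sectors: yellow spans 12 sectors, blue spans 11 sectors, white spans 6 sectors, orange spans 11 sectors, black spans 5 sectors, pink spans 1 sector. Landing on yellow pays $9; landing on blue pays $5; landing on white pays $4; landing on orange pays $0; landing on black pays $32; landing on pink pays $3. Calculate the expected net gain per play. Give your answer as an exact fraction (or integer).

E[payout] = (12/46)·9 + (11/46)·5 + (6/46)·4 + (11/46)·0 + (5/46)·32 + (1/46)·3 = 175/23
Expected profit = 175/23 − 4 = 83/23

83/23 dollars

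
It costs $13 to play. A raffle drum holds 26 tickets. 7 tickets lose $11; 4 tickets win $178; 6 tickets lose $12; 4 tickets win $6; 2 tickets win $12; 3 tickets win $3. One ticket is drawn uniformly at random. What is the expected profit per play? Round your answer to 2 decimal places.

E[payout] = (7/26)·(-11) + (4/26)·178 + (6/26)·(-12) + (4/26)·6 + (2/26)·12 + (3/26)·3 = 310/13
Expected profit = 310/13 − 13 = 141/13 ≈ $10.85

$10.85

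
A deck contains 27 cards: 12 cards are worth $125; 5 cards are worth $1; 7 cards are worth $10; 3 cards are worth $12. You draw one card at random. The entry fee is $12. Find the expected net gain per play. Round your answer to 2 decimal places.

E[payout] = (12/27)·125 + (5/27)·1 + (7/27)·10 + (3/27)·12 = 179/3
Expected profit = 179/3 − 12 = 143/3 ≈ $47.67

$47.67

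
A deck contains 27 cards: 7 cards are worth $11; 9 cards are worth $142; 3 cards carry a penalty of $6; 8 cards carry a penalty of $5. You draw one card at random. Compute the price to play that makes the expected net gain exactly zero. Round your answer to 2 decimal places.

$48.04

E[payout] = (7/27)·11 + (9/27)·142 + (3/27)·(-6) + (8/27)·(-5) = 1297/27
Fair fee = E[payout] = 1297/27 ≈ $48.04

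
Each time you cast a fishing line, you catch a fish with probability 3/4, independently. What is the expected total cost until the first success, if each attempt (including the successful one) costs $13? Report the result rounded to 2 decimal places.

E[#attempts] = 1/p = 4/3; E[cost] = 13·4/3 = 52/3.
≈ 17.33

$17.33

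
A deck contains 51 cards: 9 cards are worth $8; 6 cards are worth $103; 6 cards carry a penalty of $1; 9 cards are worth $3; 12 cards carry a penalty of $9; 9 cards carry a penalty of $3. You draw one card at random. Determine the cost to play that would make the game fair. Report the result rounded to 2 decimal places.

E[payout] = (9/51)·8 + (6/51)·103 + (6/51)·(-1) + (9/51)·3 + (12/51)·(-9) + (9/51)·(-3) = 192/17
Fair fee = E[payout] = 192/17 ≈ $11.29

$11.29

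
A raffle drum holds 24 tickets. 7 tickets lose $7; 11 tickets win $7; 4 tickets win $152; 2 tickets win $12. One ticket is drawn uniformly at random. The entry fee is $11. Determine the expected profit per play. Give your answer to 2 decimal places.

E[payout] = (7/24)·(-7) + (11/24)·7 + (4/24)·152 + (2/24)·12 = 55/2
Expected profit = 55/2 − 11 = 33/2 ≈ $16.50

$16.50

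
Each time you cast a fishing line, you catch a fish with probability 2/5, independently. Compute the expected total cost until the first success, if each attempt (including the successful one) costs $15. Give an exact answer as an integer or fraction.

E[#attempts] = 1/p = 5/2; E[cost] = 15·5/2 = 75/2.

75/2 dollars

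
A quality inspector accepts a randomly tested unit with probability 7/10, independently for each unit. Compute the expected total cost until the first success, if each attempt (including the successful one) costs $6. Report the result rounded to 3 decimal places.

E[#attempts] = 1/p = 10/7; E[cost] = 6·10/7 = 60/7.
≈ 8.571

$8.571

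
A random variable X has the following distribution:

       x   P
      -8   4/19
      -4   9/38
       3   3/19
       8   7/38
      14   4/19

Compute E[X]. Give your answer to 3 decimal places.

E[X] = (4/19)·(-8) + (9/38)·(-4) + (3/19)·3 + (7/38)·8 + (4/19)·14
     = 43/19 ≈ 2.263

2.263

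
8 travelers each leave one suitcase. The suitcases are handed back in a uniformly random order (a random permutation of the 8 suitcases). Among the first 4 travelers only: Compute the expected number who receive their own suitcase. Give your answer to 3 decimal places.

Let Xᵢ = 1 if person i gets their own suitcase. For each i, P(Xᵢ=1) = 1/8.
By linearity of expectation, E[X₁+…+X_4] = 4·(1/8) = 1/2.
≈ 0.500

0.500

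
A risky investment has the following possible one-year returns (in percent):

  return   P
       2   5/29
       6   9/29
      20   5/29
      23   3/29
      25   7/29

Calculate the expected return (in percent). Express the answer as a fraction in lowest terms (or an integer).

E[X] = (5/29)·2 + (9/29)·6 + (5/29)·20 + (3/29)·23 + (7/29)·25
     = 408/29

408/29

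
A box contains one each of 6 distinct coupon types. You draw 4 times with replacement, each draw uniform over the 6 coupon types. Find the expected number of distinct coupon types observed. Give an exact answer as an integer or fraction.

671/216

Let Xⱼ=1 if type j appears at least once. P(Xⱼ=1) = 1 − ((6−1)/6)^4 = 671/1296.
E[#distinct] = 6·671/1296 = 671/216.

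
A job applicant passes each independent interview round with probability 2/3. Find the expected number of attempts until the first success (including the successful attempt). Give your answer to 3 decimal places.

1.500

For a geometric distribution, E[trials] = 1/p = 1/(2/3) = 3/2.
≈ 1.500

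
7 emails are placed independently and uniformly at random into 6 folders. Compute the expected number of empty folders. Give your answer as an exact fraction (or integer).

Let Xⱼ=1 if folder j is empty. P(Xⱼ=1) = ((6-1)/6)^7 = 78125/279936.
By linearity, E[#empty] = 6·78125/279936 = 78125/46656.

78125/46656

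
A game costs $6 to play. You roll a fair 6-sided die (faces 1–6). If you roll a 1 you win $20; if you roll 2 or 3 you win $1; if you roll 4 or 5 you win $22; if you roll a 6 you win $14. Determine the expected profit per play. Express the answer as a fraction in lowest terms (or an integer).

E[payout] = (1/3)·1 + (1/6)·14 + (1/6)·20 + (1/3)·22 = 40/3
Expected profit = 40/3 − 6 = 22/3

22/3 dollars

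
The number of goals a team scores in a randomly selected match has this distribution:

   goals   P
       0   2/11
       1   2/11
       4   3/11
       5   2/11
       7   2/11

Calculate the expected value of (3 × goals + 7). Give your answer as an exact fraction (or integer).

191/11

E[3x+7] = (2/11)·7 + (2/11)·10 + (3/11)·19 + (2/11)·22 + (2/11)·28
     = 191/11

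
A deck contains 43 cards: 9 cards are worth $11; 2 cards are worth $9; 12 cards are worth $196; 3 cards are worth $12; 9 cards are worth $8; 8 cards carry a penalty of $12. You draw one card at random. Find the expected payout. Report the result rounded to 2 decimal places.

$57.70

E[payout] = (9/43)·11 + (2/43)·9 + (12/43)·196 + (3/43)·12 + (9/43)·8 + (8/43)·(-12) = 2481/43
≈ $57.70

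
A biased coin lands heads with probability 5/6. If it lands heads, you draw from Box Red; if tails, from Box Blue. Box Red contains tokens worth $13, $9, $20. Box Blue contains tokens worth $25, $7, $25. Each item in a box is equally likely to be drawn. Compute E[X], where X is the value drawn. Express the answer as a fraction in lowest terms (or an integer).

89/6 dollars

E[X | Box Red] = (13 + 9 + 20)/3 = 14
E[X | Box Blue] = (25 + 7 + 25)/3 = 19
E[X] = (5/6)·14 + (1/6)·19 = 89/6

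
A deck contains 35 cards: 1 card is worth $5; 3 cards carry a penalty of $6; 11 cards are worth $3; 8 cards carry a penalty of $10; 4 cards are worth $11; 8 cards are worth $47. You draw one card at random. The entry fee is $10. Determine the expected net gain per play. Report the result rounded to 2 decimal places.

E[payout] = (1/35)·5 + (3/35)·(-6) + (11/35)·3 + (8/35)·(-10) + (4/35)·11 + (8/35)·47 = 72/7
Expected profit = 72/7 − 10 = 2/7 ≈ $0.29

$0.29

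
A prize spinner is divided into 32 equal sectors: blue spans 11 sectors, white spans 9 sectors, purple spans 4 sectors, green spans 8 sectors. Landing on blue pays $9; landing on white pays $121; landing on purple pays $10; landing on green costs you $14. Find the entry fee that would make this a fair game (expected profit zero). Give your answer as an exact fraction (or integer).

279/8 dollars

E[payout] = (11/32)·9 + (9/32)·121 + (4/32)·10 + (8/32)·(-14) = 279/8
Fair fee = E[payout] = 279/8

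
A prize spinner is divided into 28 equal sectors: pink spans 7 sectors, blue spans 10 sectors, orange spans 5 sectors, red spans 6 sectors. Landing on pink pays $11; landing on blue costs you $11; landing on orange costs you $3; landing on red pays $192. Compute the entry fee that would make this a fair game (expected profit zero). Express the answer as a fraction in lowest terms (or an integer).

E[payout] = (7/28)·11 + (10/28)·(-11) + (5/28)·(-3) + (6/28)·192 = 276/7
Fair fee = E[payout] = 276/7

276/7 dollars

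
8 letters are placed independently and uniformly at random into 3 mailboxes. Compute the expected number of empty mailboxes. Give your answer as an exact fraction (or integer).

Let Xⱼ=1 if mailbox j is empty. P(Xⱼ=1) = ((3-1)/3)^8 = 256/6561.
By linearity, E[#empty] = 3·256/6561 = 256/2187.

256/2187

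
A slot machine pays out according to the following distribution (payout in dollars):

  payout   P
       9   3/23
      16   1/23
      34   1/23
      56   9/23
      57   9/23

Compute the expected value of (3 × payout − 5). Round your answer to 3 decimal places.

E[3x-5] = (3/23)·22 + (1/23)·43 + (1/23)·97 + (9/23)·163 + (9/23)·166
     = 3167/23 ≈ 137.696

137.696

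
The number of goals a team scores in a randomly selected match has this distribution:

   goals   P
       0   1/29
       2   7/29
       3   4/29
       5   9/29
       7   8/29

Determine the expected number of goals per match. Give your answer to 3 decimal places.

E[X] = (1/29)·0 + (7/29)·2 + (4/29)·3 + (9/29)·5 + (8/29)·7
     = 127/29 ≈ 4.379

4.379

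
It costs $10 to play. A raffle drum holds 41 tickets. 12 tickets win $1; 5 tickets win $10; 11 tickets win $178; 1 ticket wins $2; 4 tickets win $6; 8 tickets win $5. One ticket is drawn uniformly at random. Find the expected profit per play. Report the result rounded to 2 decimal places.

E[payout] = (12/41)·1 + (5/41)·10 + (11/41)·178 + (1/41)·2 + (4/41)·6 + (8/41)·5 = 2086/41
Expected profit = 2086/41 − 10 = 1676/41 ≈ $40.88

$40.88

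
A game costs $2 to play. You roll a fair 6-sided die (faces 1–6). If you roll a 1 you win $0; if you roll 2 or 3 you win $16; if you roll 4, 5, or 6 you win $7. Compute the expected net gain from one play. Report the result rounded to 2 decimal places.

E[payout] = (1/6)·0 + (1/2)·7 + (1/3)·16 = 53/6
Expected profit = 53/6 − 2 = 41/6 ≈ $6.83

$6.83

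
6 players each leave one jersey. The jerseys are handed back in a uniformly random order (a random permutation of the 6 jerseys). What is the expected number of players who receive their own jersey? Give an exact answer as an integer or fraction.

1

Let Xᵢ = 1 if person i gets their own jersey. For each i, P(Xᵢ=1) = 1/6.
By linearity of expectation, E[X₁+…+X_6] = 6·(1/6) = 1.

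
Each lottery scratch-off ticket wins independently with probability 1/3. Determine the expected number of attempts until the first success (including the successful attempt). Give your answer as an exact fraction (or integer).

3

For a geometric distribution, E[trials] = 1/p = 1/(1/3) = 3.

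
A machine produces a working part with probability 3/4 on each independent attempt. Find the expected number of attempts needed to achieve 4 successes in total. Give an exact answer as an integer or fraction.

16/3

By linearity (sum of 4 independent geometric waits), E[trials] = 4/p = 4/(3/4) = 16/3.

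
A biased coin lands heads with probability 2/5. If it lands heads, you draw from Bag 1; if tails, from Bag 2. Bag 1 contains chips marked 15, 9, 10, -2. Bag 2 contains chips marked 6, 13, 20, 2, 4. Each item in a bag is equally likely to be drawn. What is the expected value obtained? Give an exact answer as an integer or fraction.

43/5

E[X | Bag 1] = (15 + 9 + 10 − 2)/4 = 8
E[X | Bag 2] = (6 + 13 + 20 + 2 + 4)/5 = 9
E[X] = (2/5)·8 + (3/5)·9 = 43/5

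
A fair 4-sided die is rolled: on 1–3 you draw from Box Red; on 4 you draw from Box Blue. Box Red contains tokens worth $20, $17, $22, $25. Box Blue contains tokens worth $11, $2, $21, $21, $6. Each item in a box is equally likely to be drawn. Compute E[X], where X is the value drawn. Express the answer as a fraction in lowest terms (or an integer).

94/5 dollars

E[X | Box Red] = (20 + 17 + 22 + 25)/4 = 21
E[X | Box Blue] = (11 + 2 + 21 + 21 + 6)/5 = 61/5
E[X] = (3/4)·21 + (1/4)·61/5 = 94/5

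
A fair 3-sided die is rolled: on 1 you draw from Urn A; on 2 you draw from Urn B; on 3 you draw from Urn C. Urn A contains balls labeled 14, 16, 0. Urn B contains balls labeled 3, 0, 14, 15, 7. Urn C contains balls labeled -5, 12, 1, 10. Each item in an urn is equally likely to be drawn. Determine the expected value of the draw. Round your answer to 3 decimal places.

E[X | Urn A] = (14 + 16 + 0)/3 = 10
E[X | Urn B] = (3 + 0 + 14 + 15 + 7)/5 = 39/5
E[X | Urn C] = (-5 + 12 + 1 + 10)/4 = 9/2
E[X] = (1/3)·10 + (1/3)·39/5 + (1/3)·9/2 = 223/30 ≈ 7.433

7.433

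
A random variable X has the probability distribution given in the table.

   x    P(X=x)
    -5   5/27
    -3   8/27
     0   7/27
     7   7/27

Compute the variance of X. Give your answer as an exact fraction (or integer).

E[X] = (5/27)·(-5) + (8/27)·(-3) + (7/27)·0 + (7/27)·7 = 0
E[X²] = (5/27)·25 + (8/27)·9 + (7/27)·0 + (7/27)·49 = 20
Var(X) = 20 − (0)² = 20

20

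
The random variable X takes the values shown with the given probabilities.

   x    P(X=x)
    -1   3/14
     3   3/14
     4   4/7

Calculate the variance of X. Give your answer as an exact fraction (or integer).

192/49

E[X] = (3/14)·(-1) + (3/14)·3 + (4/7)·4 = 19/7
E[X²] = (3/14)·1 + (3/14)·9 + (4/7)·16 = 79/7
Var(X) = 79/7 − (19/7)² = 192/49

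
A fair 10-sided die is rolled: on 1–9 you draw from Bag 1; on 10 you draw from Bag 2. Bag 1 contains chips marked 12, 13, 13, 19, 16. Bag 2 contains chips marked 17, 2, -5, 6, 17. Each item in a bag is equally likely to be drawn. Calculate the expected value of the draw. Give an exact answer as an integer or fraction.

E[X | Bag 1] = (12 + 13 + 13 + 19 + 16)/5 = 73/5
E[X | Bag 2] = (17 + 2 − 5 + 6 + 17)/5 = 37/5
E[X] = (9/10)·73/5 + (1/10)·37/5 = 347/25

347/25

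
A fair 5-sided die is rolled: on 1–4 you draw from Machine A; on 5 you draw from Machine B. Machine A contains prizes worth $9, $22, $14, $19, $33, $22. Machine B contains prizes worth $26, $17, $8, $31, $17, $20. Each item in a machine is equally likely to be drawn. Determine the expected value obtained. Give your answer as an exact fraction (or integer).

E[X | Machine A] = (9 + 22 + 14 + 19 + 33 + 22)/6 = 119/6
E[X | Machine B] = (26 + 17 + 8 + 31 + 17 + 20)/6 = 119/6
E[X] = (4/5)·119/6 + (1/5)·119/6 = 119/6

119/6 dollars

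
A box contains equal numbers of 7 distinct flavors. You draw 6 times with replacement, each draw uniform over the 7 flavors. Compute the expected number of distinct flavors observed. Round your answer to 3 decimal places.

4.224

Let Xⱼ=1 if type j appears at least once. P(Xⱼ=1) = 1 − ((7−1)/7)^6 = 70993/117649.
E[#distinct] = 7·70993/117649 = 70993/16807.
≈ 4.224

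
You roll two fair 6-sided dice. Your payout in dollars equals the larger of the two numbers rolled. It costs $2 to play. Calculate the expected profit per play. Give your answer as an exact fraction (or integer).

89/36 dollars

Distribution of the larger of the two numbers rolled: 1 w.p. 1/36, 2 w.p. 1/12, 3 w.p. 5/36, 4 w.p. 7/36, 5 w.p. 1/4, 6 w.p. 11/36
E[payout] = (1/36)·1 + (1/12)·2 + (5/36)·3 + (7/36)·4 + (1/4)·5 + (11/36)·6 = 161/36
Expected profit = 161/36 − 2 = 89/36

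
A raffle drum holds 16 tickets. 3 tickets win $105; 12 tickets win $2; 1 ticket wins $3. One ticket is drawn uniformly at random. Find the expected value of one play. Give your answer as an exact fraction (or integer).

171/8 dollars

E[payout] = (3/16)·105 + (12/16)·2 + (1/16)·3 = 171/8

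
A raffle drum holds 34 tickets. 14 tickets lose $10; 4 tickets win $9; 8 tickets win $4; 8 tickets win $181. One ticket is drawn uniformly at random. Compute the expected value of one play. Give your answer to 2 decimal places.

E[payout] = (14/34)·(-10) + (4/34)·9 + (8/34)·4 + (8/34)·181 = 688/17
≈ $40.47

$40.47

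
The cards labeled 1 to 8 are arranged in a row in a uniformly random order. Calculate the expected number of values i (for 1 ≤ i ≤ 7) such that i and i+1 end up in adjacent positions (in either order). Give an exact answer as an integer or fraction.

For each i ∈ {1,…,7}, let Xᵢ = 1 if i and i+1 are adjacent. P(Xᵢ=1) = 2·(8−1)!/8! = 2/8.
By linearity, E[ΣXᵢ] = (7)·(2/8) = 7/4.

7/4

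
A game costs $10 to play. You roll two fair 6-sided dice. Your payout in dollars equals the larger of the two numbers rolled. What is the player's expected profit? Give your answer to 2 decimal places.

Distribution of the larger of the two numbers rolled: 1 w.p. 1/36, 2 w.p. 1/12, 3 w.p. 5/36, 4 w.p. 7/36, 5 w.p. 1/4, 6 w.p. 11/36
E[payout] = (1/36)·1 + (1/12)·2 + (5/36)·3 + (7/36)·4 + (1/4)·5 + (11/36)·6 = 161/36
Expected profit = 161/36 − 10 = -199/36 ≈ -$5.53

-$5.53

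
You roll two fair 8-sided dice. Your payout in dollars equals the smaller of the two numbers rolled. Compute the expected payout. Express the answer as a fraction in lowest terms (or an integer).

Distribution of the smaller of the two numbers rolled: 1 w.p. 15/64, 2 w.p. 13/64, 3 w.p. 11/64, 4 w.p. 9/64, 5 w.p. 7/64, 6 w.p. 5/64, …
E[payout] = (15/64)·1 + (13/64)·2 + (11/64)·3 + (9/64)·4 + (7/64)·5 + (5/64)·6 + (3/64)·7 + (1/64)·8 = 51/16

51/16 dollars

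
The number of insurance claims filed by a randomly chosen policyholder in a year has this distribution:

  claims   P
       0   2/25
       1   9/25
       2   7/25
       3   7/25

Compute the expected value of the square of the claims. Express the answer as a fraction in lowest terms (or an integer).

4

E[X²] = (2/25)·0 + (9/25)·1 + (7/25)·4 + (7/25)·9
     = 4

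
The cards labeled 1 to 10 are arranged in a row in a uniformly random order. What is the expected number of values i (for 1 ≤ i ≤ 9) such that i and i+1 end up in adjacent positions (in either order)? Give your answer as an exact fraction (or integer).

For each i ∈ {1,…,9}, let Xᵢ = 1 if i and i+1 are adjacent. P(Xᵢ=1) = 2·(10−1)!/10! = 2/10.
By linearity, E[ΣXᵢ] = (9)·(2/10) = 9/5.

9/5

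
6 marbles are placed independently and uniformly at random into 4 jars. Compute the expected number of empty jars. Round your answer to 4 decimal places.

0.7119

Let Xⱼ=1 if jar j is empty. P(Xⱼ=1) = ((4-1)/4)^6 = 729/4096.
By linearity, E[#empty] = 4·729/4096 = 729/1024.
≈ 0.7119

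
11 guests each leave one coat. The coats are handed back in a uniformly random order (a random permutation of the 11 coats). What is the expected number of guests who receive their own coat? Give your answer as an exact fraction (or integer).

Let Xᵢ = 1 if person i gets their own coat. For each i, P(Xᵢ=1) = 1/11.
By linearity of expectation, E[X₁+…+X_11] = 11·(1/11) = 1.

1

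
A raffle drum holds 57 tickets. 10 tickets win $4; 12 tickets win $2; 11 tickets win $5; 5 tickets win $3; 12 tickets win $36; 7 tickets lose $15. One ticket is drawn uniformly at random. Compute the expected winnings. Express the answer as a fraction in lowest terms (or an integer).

E[payout] = (10/57)·4 + (12/57)·2 + (11/57)·5 + (5/57)·3 + (12/57)·36 + (7/57)·(-15) = 461/57

461/57 dollars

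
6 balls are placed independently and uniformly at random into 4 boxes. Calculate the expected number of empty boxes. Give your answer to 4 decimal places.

0.7119

Let Xⱼ=1 if box j is empty. P(Xⱼ=1) = ((4-1)/4)^6 = 729/4096.
By linearity, E[#empty] = 4·729/4096 = 729/1024.
≈ 0.7119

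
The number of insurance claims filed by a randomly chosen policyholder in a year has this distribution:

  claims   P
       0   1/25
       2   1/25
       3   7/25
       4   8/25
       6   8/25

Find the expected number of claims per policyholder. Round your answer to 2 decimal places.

E[X] = (1/25)·0 + (1/25)·2 + (7/25)·3 + (8/25)·4 + (8/25)·6
     = 103/25 ≈ 4.12

4.12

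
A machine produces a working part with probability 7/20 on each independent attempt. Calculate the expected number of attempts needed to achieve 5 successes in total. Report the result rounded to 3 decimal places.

14.286

By linearity (sum of 5 independent geometric waits), E[trials] = 5/p = 5/(7/20) = 100/7.
≈ 14.286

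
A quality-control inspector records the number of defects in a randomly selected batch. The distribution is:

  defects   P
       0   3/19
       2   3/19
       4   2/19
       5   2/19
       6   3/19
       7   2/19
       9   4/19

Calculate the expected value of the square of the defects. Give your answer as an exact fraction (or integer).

624/19

E[X²] = (3/19)·0 + (3/19)·4 + (2/19)·16 + (2/19)·25 + (3/19)·36 + (2/19)·49 + (4/19)·81
     = 624/19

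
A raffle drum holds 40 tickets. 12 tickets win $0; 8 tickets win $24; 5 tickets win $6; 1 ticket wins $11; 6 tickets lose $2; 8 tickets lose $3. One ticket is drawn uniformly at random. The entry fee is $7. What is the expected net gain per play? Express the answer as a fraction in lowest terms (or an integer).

-83/40 dollars

E[payout] = (12/40)·0 + (8/40)·24 + (5/40)·6 + (1/40)·11 + (6/40)·(-2) + (8/40)·(-3) = 197/40
Expected profit = 197/40 − 7 = -83/40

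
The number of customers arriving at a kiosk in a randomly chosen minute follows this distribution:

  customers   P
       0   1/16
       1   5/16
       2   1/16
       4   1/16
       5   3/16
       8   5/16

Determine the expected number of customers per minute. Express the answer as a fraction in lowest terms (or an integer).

E[X] = (1/16)·0 + (5/16)·1 + (1/16)·2 + (1/16)·4 + (3/16)·5 + (5/16)·8
     = 33/8

33/8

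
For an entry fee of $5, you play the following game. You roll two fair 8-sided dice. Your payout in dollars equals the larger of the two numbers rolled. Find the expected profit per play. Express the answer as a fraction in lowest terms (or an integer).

13/16 dollars

Distribution of the larger of the two numbers rolled: 1 w.p. 1/64, 2 w.p. 3/64, 3 w.p. 5/64, 4 w.p. 7/64, 5 w.p. 9/64, 6 w.p. 11/64, …
E[payout] = (1/64)·1 + (3/64)·2 + (5/64)·3 + (7/64)·4 + (9/64)·5 + (11/64)·6 + (13/64)·7 + (15/64)·8 = 93/16
Expected profit = 93/16 − 5 = 13/16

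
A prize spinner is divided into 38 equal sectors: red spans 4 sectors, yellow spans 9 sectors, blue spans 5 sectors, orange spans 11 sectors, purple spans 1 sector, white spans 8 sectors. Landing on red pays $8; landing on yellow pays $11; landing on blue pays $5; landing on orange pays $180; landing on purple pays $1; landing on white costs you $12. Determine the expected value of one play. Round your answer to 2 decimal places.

$53.71

E[payout] = (4/38)·8 + (9/38)·11 + (5/38)·5 + (11/38)·180 + (1/38)·1 + (8/38)·(-12) = 2041/38
≈ $53.71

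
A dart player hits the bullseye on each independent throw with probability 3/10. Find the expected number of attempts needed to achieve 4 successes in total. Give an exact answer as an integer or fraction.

By linearity (sum of 4 independent geometric waits), E[trials] = 4/p = 4/(3/10) = 40/3.

40/3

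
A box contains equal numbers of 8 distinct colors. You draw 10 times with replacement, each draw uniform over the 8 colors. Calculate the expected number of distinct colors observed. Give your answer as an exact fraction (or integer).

Let Xⱼ=1 if type j appears at least once. P(Xⱼ=1) = 1 − ((8−1)/8)^10 = 791266575/1073741824.
E[#distinct] = 8·791266575/1073741824 = 791266575/134217728.

791266575/134217728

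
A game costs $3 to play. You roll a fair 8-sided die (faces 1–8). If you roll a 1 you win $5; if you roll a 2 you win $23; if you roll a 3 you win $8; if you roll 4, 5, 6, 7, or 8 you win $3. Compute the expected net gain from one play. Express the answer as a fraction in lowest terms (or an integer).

27/8 dollars

E[payout] = (5/8)·3 + (1/8)·5 + (1/8)·8 + (1/8)·23 = 51/8
Expected profit = 51/8 − 3 = 27/8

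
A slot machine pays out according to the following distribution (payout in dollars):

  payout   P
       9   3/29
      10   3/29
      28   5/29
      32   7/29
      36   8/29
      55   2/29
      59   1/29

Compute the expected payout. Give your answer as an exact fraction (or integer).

878/29 dollars

E[X] = (3/29)·9 + (3/29)·10 + (5/29)·28 + (7/29)·32 + (8/29)·36 + (2/29)·55 + (1/29)·59
     = 878/29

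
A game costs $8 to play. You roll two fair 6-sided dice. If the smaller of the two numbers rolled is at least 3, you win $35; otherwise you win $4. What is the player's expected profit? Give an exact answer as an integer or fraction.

E[payout] = (5/9)·4 + (4/9)·35 = 160/9
Expected profit = 160/9 − 8 = 88/9

88/9 dollars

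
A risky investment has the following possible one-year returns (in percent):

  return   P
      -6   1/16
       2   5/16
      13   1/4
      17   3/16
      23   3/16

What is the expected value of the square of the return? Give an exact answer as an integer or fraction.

1593/8

E[X²] = (1/16)·36 + (5/16)·4 + (1/4)·169 + (3/16)·289 + (3/16)·529
     = 1593/8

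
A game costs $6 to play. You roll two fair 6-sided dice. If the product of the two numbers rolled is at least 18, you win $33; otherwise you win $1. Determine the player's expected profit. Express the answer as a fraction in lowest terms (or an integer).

35/9 dollars

E[payout] = (13/18)·1 + (5/18)·33 = 89/9
Expected profit = 89/9 − 6 = 35/9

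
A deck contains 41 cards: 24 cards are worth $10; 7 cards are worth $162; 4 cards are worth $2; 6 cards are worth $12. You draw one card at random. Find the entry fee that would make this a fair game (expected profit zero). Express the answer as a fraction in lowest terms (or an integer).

E[payout] = (24/41)·10 + (7/41)·162 + (4/41)·2 + (6/41)·12 = 1454/41
Fair fee = E[payout] = 1454/41

1454/41 dollars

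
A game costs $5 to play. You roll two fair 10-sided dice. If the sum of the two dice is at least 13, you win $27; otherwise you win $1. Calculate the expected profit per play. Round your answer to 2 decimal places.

$5.36

E[payout] = (16/25)·1 + (9/25)·27 = 259/25
Expected profit = 259/25 − 5 = 134/25 ≈ $5.36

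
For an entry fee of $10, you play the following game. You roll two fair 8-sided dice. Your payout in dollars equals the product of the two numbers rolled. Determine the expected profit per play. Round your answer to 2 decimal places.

$10.25

Distribution of the product of the two numbers rolled: 1 w.p. 1/64, 2 w.p. 1/32, 3 w.p. 1/32, 4 w.p. 3/64, 5 w.p. 1/32, 6 w.p. 1/16, …
E[payout] = (1/64)·1 + (1/32)·2 + (1/32)·3 + (3/64)·4 + (1/32)·5 + (1/16)·6 + (1/32)·7 + (1/16)·8 + (1/64)·9 + (1/32)·10 + (1/16)·12 + (1/32)·14 + (1/32)·15 + (3/64)·16 + (1/32)·18 + (1/32)·20 + (1/32)·21 + (1/16)·24 + (1/64)·25 + (1/32)·28 + (1/32)·30 + (1/32)·32 + (1/32)·35 + (1/64)·36 + (1/32)·40 + (1/32)·42 + (1/32)·48 + (1/64)·49 + (1/32)·56 + (1/64)·64 = 81/4
Expected profit = 81/4 − 10 = 41/4 ≈ $10.25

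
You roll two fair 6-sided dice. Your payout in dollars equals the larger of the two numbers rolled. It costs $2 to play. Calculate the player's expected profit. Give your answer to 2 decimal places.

$2.47

Distribution of the larger of the two numbers rolled: 1 w.p. 1/36, 2 w.p. 1/12, 3 w.p. 5/36, 4 w.p. 7/36, 5 w.p. 1/4, 6 w.p. 11/36
E[payout] = (1/36)·1 + (1/12)·2 + (5/36)·3 + (7/36)·4 + (1/4)·5 + (11/36)·6 = 161/36
Expected profit = 161/36 − 2 = 89/36 ≈ $2.47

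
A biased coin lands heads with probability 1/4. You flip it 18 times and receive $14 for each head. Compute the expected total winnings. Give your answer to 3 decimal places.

$63.000

E[#heads] = 18·1/4 = 9/2 (linearity over flips).
E[winnings] = 14·9/2 = 63.
≈ 63.000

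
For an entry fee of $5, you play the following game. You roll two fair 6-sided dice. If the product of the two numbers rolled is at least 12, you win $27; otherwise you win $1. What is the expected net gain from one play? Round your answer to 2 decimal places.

$8.28

E[payout] = (19/36)·1 + (17/36)·27 = 239/18
Expected profit = 239/18 − 5 = 149/18 ≈ $8.28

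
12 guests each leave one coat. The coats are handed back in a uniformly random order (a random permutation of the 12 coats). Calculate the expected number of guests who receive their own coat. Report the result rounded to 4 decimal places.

Let Xᵢ = 1 if person i gets their own coat. For each i, P(Xᵢ=1) = 1/12.
By linearity of expectation, E[X₁+…+X_12] = 12·(1/12) = 1.
≈ 1.0000

1.0000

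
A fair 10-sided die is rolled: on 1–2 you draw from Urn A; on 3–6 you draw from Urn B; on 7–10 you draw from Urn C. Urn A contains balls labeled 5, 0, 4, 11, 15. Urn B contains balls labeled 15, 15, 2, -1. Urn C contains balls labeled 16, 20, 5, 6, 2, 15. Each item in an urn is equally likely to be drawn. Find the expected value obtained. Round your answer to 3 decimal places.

8.767

E[X | Urn A] = (5 + 0 + 4 + 11 + 15)/5 = 7
E[X | Urn B] = (15 + 15 + 2 − 1)/4 = 31/4
E[X | Urn C] = (16 + 20 + 5 + 6 + 2 + 15)/6 = 32/3
E[X] = (1/5)·7 + (2/5)·31/4 + (2/5)·32/3 = 263/30 ≈ 8.767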